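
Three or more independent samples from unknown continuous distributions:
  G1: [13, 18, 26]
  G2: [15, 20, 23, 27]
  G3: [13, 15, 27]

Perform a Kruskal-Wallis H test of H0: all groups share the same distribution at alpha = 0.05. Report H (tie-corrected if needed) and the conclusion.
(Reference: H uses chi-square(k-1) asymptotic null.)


Step 1: Combine all N = 10 observations and assign midranks.
sorted (value, group, rank): (13,G1,1.5), (13,G3,1.5), (15,G2,3.5), (15,G3,3.5), (18,G1,5), (20,G2,6), (23,G2,7), (26,G1,8), (27,G2,9.5), (27,G3,9.5)
Step 2: Sum ranks within each group.
R_1 = 14.5 (n_1 = 3)
R_2 = 26 (n_2 = 4)
R_3 = 14.5 (n_3 = 3)
Step 3: H = 12/(N(N+1)) * sum(R_i^2/n_i) - 3(N+1)
     = 12/(10*11) * (14.5^2/3 + 26^2/4 + 14.5^2/3) - 3*11
     = 0.109091 * 309.167 - 33
     = 0.727273.
Step 4: Ties present; correction factor C = 1 - 18/(10^3 - 10) = 0.981818. Corrected H = 0.727273 / 0.981818 = 0.740741.
Step 5: Under H0, H ~ chi^2(2); p-value = 0.690479.
Step 6: alpha = 0.05. fail to reject H0.

H = 0.7407, df = 2, p = 0.690479, fail to reject H0.


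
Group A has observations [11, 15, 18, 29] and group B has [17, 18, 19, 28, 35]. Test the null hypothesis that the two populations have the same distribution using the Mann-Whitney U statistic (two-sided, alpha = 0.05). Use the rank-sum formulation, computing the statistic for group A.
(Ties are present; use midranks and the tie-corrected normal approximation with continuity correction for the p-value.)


Step 1: Combine and sort all 9 observations; assign midranks.
sorted (value, group): (11,X), (15,X), (17,Y), (18,X), (18,Y), (19,Y), (28,Y), (29,X), (35,Y)
ranks: 11->1, 15->2, 17->3, 18->4.5, 18->4.5, 19->6, 28->7, 29->8, 35->9
Step 2: Rank sum for X: R1 = 1 + 2 + 4.5 + 8 = 15.5.
Step 3: U_X = R1 - n1(n1+1)/2 = 15.5 - 4*5/2 = 15.5 - 10 = 5.5.
       U_Y = n1*n2 - U_X = 20 - 5.5 = 14.5.
Step 4: Ties are present, so use the tie-corrected normal approximation (with continuity correction) for the p-value.
Step 5: p-value = 0.325163; compare to alpha = 0.05. fail to reject H0.

U_X = 5.5, p = 0.325163, fail to reject H0 at alpha = 0.05.


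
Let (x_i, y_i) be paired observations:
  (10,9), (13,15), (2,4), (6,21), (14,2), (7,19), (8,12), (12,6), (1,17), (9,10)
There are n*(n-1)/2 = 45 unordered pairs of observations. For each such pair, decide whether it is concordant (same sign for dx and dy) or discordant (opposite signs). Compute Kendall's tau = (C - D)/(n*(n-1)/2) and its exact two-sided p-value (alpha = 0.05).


Step 1: Enumerate the 45 unordered pairs (i,j) with i<j and classify each by sign(x_j-x_i) * sign(y_j-y_i).
  (1,2):dx=+3,dy=+6->C; (1,3):dx=-8,dy=-5->C; (1,4):dx=-4,dy=+12->D; (1,5):dx=+4,dy=-7->D
  (1,6):dx=-3,dy=+10->D; (1,7):dx=-2,dy=+3->D; (1,8):dx=+2,dy=-3->D; (1,9):dx=-9,dy=+8->D
  (1,10):dx=-1,dy=+1->D; (2,3):dx=-11,dy=-11->C; (2,4):dx=-7,dy=+6->D; (2,5):dx=+1,dy=-13->D
  (2,6):dx=-6,dy=+4->D; (2,7):dx=-5,dy=-3->C; (2,8):dx=-1,dy=-9->C; (2,9):dx=-12,dy=+2->D
  (2,10):dx=-4,dy=-5->C; (3,4):dx=+4,dy=+17->C; (3,5):dx=+12,dy=-2->D; (3,6):dx=+5,dy=+15->C
  (3,7):dx=+6,dy=+8->C; (3,8):dx=+10,dy=+2->C; (3,9):dx=-1,dy=+13->D; (3,10):dx=+7,dy=+6->C
  (4,5):dx=+8,dy=-19->D; (4,6):dx=+1,dy=-2->D; (4,7):dx=+2,dy=-9->D; (4,8):dx=+6,dy=-15->D
  (4,9):dx=-5,dy=-4->C; (4,10):dx=+3,dy=-11->D; (5,6):dx=-7,dy=+17->D; (5,7):dx=-6,dy=+10->D
  (5,8):dx=-2,dy=+4->D; (5,9):dx=-13,dy=+15->D; (5,10):dx=-5,dy=+8->D; (6,7):dx=+1,dy=-7->D
  (6,8):dx=+5,dy=-13->D; (6,9):dx=-6,dy=-2->C; (6,10):dx=+2,dy=-9->D; (7,8):dx=+4,dy=-6->D
  (7,9):dx=-7,dy=+5->D; (7,10):dx=+1,dy=-2->D; (8,9):dx=-11,dy=+11->D; (8,10):dx=-3,dy=+4->D
  (9,10):dx=+8,dy=-7->D
Step 2: C = 13, D = 32, total pairs = 45.
Step 3: tau = (C - D)/(n(n-1)/2) = (13 - 32)/45 = -0.422222.
Step 4: Exact two-sided p-value (enumerate n! = 3628800 permutations of y under H0): p = 0.108313.
Step 5: alpha = 0.05. fail to reject H0.

tau_b = -0.4222 (C=13, D=32), p = 0.108313, fail to reject H0.


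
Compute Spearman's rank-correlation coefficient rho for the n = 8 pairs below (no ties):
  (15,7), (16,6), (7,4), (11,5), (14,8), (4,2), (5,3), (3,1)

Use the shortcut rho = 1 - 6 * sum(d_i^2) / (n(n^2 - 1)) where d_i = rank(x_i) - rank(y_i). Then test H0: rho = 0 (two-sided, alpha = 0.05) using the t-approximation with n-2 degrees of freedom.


Step 1: Rank x and y separately (midranks; no ties here).
rank(x): 15->7, 16->8, 7->4, 11->5, 14->6, 4->2, 5->3, 3->1
rank(y): 7->7, 6->6, 4->4, 5->5, 8->8, 2->2, 3->3, 1->1
Step 2: d_i = R_x(i) - R_y(i); compute d_i^2.
  (7-7)^2=0, (8-6)^2=4, (4-4)^2=0, (5-5)^2=0, (6-8)^2=4, (2-2)^2=0, (3-3)^2=0, (1-1)^2=0
sum(d^2) = 8.
Step 3: rho = 1 - 6*8 / (8*(8^2 - 1)) = 1 - 48/504 = 0.904762.
Step 4: Under H0, t = rho * sqrt((n-2)/(1-rho^2)) = 5.2034 ~ t(6).
Step 5: Two-sided p-value from the t-distribution with 6 df = 0.002008.
Step 6: alpha = 0.05. reject H0.

rho = 0.9048, p = 0.002008, reject H0 at alpha = 0.05.


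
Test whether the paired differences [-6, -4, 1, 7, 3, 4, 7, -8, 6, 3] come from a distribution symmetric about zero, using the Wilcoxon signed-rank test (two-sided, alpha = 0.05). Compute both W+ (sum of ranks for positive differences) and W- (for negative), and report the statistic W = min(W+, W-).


Step 1: Drop any zero differences (none here) and take |d_i|.
|d| = [6, 4, 1, 7, 3, 4, 7, 8, 6, 3]
Step 2: Midrank |d_i| (ties get averaged ranks).
ranks: |6|->6.5, |4|->4.5, |1|->1, |7|->8.5, |3|->2.5, |4|->4.5, |7|->8.5, |8|->10, |6|->6.5, |3|->2.5
Step 3: Attach original signs; sum ranks with positive sign and with negative sign.
W+ = 1 + 8.5 + 2.5 + 4.5 + 8.5 + 6.5 + 2.5 = 34
W- = 6.5 + 4.5 + 10 = 21
(Check: W+ + W- = 55 should equal n(n+1)/2 = 55.)
Step 4: Test statistic W = min(W+, W-) = 21.
Step 5: Ties in |d|, so use the tie-corrected normal approximation.
        E[W] = n(n+1)/4 = 10*11/4 = 27.5.
        Tie groups: |d|=3 (t=2), |d|=4 (t=2), |d|=6 (t=2), |d|=7 (t=2); sum(t^3 - t) = 24.
        Var[W] = n(n+1)(2n+1)/24 - sum(t^3-t)/48 = 2310/24 - 24/48 = 95.75.
        z = (W - E[W]) / sqrt(Var[W]) = (21 - 27.5) / 9.7852 = -0.6643.
        Two-sided p = 2*Phi(z) = 0.506518.
Step 6: alpha = 0.05. fail to reject H0.

W+ = 34, W- = 21, W = min = 21, p = 0.506518, fail to reject H0.


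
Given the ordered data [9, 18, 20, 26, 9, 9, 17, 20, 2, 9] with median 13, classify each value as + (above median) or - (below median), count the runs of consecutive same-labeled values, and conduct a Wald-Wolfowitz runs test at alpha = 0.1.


Step 1: Compute median = 13; label A = above, B = below.
Labels in order: BAAABBAABB  (n_A = 5, n_B = 5)
Step 2: Count runs R = 5.
Step 3: Under H0 (random ordering), E[R] = 2*n_A*n_B/(n_A+n_B) + 1 = 2*5*5/10 + 1 = 6.0000.
        Var[R] = 2*n_A*n_B*(2*n_A*n_B - n_A - n_B) / ((n_A+n_B)^2 * (n_A+n_B-1)) = 2000/900 = 2.2222.
        SD[R] = 1.4907.
Step 4: Continuity-corrected z = (R + 0.5 - E[R]) / SD[R] = (5 + 0.5 - 6.0000) / 1.4907 = -0.3354.
Step 5: Two-sided p-value via normal approximation = 2*(1 - Phi(|z|)) = 0.737316.
Step 6: alpha = 0.1. fail to reject H0.

R = 5, z = -0.3354, p = 0.737316, fail to reject H0.


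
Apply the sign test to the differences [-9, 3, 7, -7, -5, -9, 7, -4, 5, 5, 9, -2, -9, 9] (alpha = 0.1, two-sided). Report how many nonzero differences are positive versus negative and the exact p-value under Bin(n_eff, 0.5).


Step 1: Discard zero differences. Original n = 14; n_eff = number of nonzero differences = 14.
Nonzero differences (with sign): -9, +3, +7, -7, -5, -9, +7, -4, +5, +5, +9, -2, -9, +9
Step 2: Count signs: positive = 7, negative = 7.
Step 3: Under H0: P(positive) = 0.5, so the number of positives S ~ Bin(14, 0.5).
Step 4: Two-sided exact p-value = sum of Bin(14,0.5) probabilities at or below the observed probability = 1.000000.
Step 5: alpha = 0.1. fail to reject H0.

n_eff = 14, pos = 7, neg = 7, p = 1.000000, fail to reject H0.


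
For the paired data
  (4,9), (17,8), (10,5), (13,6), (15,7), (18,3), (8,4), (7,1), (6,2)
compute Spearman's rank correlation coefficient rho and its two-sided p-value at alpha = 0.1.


Step 1: Rank x and y separately (midranks; no ties here).
rank(x): 4->1, 17->8, 10->5, 13->6, 15->7, 18->9, 8->4, 7->3, 6->2
rank(y): 9->9, 8->8, 5->5, 6->6, 7->7, 3->3, 4->4, 1->1, 2->2
Step 2: d_i = R_x(i) - R_y(i); compute d_i^2.
  (1-9)^2=64, (8-8)^2=0, (5-5)^2=0, (6-6)^2=0, (7-7)^2=0, (9-3)^2=36, (4-4)^2=0, (3-1)^2=4, (2-2)^2=0
sum(d^2) = 104.
Step 3: rho = 1 - 6*104 / (9*(9^2 - 1)) = 1 - 624/720 = 0.133333.
Step 4: Under H0, t = rho * sqrt((n-2)/(1-rho^2)) = 0.3559 ~ t(7).
Step 5: Two-sided p-value from the t-distribution with 7 df = 0.732368.
Step 6: alpha = 0.1. fail to reject H0.

rho = 0.1333, p = 0.732368, fail to reject H0 at alpha = 0.1.


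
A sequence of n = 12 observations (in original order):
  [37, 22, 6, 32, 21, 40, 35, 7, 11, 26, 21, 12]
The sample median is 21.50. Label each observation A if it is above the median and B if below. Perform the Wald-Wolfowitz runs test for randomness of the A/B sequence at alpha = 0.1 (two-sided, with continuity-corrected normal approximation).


Step 1: Compute median = 21.50; label A = above, B = below.
Labels in order: AABABAABBABB  (n_A = 6, n_B = 6)
Step 2: Count runs R = 8.
Step 3: Under H0 (random ordering), E[R] = 2*n_A*n_B/(n_A+n_B) + 1 = 2*6*6/12 + 1 = 7.0000.
        Var[R] = 2*n_A*n_B*(2*n_A*n_B - n_A - n_B) / ((n_A+n_B)^2 * (n_A+n_B-1)) = 4320/1584 = 2.7273.
        SD[R] = 1.6514.
Step 4: Continuity-corrected z = (R - 0.5 - E[R]) / SD[R] = (8 - 0.5 - 7.0000) / 1.6514 = 0.3028.
Step 5: Two-sided p-value via normal approximation = 2*(1 - Phi(|z|)) = 0.762069.
Step 6: alpha = 0.1. fail to reject H0.

R = 8, z = 0.3028, p = 0.762069, fail to reject H0.


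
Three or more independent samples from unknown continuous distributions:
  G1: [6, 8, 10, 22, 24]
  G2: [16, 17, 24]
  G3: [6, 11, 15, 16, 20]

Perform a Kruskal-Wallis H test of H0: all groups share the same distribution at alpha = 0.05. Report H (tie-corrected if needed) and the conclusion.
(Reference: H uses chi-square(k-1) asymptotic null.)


Step 1: Combine all N = 13 observations and assign midranks.
sorted (value, group, rank): (6,G1,1.5), (6,G3,1.5), (8,G1,3), (10,G1,4), (11,G3,5), (15,G3,6), (16,G2,7.5), (16,G3,7.5), (17,G2,9), (20,G3,10), (22,G1,11), (24,G1,12.5), (24,G2,12.5)
Step 2: Sum ranks within each group.
R_1 = 32 (n_1 = 5)
R_2 = 29 (n_2 = 3)
R_3 = 30 (n_3 = 5)
Step 3: H = 12/(N(N+1)) * sum(R_i^2/n_i) - 3(N+1)
     = 12/(13*14) * (32^2/5 + 29^2/3 + 30^2/5) - 3*14
     = 0.065934 * 665.133 - 42
     = 1.854945.
Step 4: Ties present; correction factor C = 1 - 18/(13^3 - 13) = 0.991758. Corrected H = 1.854945 / 0.991758 = 1.870360.
Step 5: Under H0, H ~ chi^2(2); p-value = 0.392515.
Step 6: alpha = 0.05. fail to reject H0.

H = 1.8704, df = 2, p = 0.392515, fail to reject H0.


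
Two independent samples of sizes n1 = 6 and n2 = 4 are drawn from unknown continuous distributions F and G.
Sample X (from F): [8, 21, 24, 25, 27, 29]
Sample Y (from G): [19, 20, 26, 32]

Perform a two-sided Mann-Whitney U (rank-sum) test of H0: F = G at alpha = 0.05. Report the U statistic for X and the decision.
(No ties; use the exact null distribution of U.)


Step 1: Combine and sort all 10 observations; assign midranks.
sorted (value, group): (8,X), (19,Y), (20,Y), (21,X), (24,X), (25,X), (26,Y), (27,X), (29,X), (32,Y)
ranks: 8->1, 19->2, 20->3, 21->4, 24->5, 25->6, 26->7, 27->8, 29->9, 32->10
Step 2: Rank sum for X: R1 = 1 + 4 + 5 + 6 + 8 + 9 = 33.
Step 3: U_X = R1 - n1(n1+1)/2 = 33 - 6*7/2 = 33 - 21 = 12.
       U_Y = n1*n2 - U_X = 24 - 12 = 12.
Step 4: No ties, so the exact null distribution of U (based on enumerating the C(10,6) = 210 equally likely rank assignments) gives the two-sided p-value.
Step 5: p-value = 1.000000; compare to alpha = 0.05. fail to reject H0.

U_X = 12, p = 1.000000, fail to reject H0 at alpha = 0.05.


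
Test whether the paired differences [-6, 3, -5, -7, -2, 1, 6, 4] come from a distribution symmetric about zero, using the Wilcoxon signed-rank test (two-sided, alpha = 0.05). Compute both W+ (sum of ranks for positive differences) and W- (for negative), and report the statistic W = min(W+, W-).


Step 1: Drop any zero differences (none here) and take |d_i|.
|d| = [6, 3, 5, 7, 2, 1, 6, 4]
Step 2: Midrank |d_i| (ties get averaged ranks).
ranks: |6|->6.5, |3|->3, |5|->5, |7|->8, |2|->2, |1|->1, |6|->6.5, |4|->4
Step 3: Attach original signs; sum ranks with positive sign and with negative sign.
W+ = 3 + 1 + 6.5 + 4 = 14.5
W- = 6.5 + 5 + 8 + 2 = 21.5
(Check: W+ + W- = 36 should equal n(n+1)/2 = 36.)
Step 4: Test statistic W = min(W+, W-) = 14.5.
Step 5: Ties in |d|, so use the tie-corrected normal approximation.
        E[W] = n(n+1)/4 = 8*9/4 = 18.
        Tie groups: |d|=6 (t=2); sum(t^3 - t) = 6.
        Var[W] = n(n+1)(2n+1)/24 - sum(t^3-t)/48 = 1224/24 - 6/48 = 50.875.
        z = (W - E[W]) / sqrt(Var[W]) = (14.5 - 18) / 7.1327 = -0.4907.
        Two-sided p = 2*Phi(z) = 0.623639.
Step 6: alpha = 0.05. fail to reject H0.

W+ = 14.5, W- = 21.5, W = min = 14.5, p = 0.623639, fail to reject H0.


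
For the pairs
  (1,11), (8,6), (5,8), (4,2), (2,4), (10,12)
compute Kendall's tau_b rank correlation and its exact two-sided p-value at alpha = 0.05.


Step 1: Enumerate the 15 unordered pairs (i,j) with i<j and classify each by sign(x_j-x_i) * sign(y_j-y_i).
  (1,2):dx=+7,dy=-5->D; (1,3):dx=+4,dy=-3->D; (1,4):dx=+3,dy=-9->D; (1,5):dx=+1,dy=-7->D
  (1,6):dx=+9,dy=+1->C; (2,3):dx=-3,dy=+2->D; (2,4):dx=-4,dy=-4->C; (2,5):dx=-6,dy=-2->C
  (2,6):dx=+2,dy=+6->C; (3,4):dx=-1,dy=-6->C; (3,5):dx=-3,dy=-4->C; (3,6):dx=+5,dy=+4->C
  (4,5):dx=-2,dy=+2->D; (4,6):dx=+6,dy=+10->C; (5,6):dx=+8,dy=+8->C
Step 2: C = 9, D = 6, total pairs = 15.
Step 3: tau = (C - D)/(n(n-1)/2) = (9 - 6)/15 = 0.200000.
Step 4: Exact two-sided p-value (enumerate n! = 720 permutations of y under H0): p = 0.719444.
Step 5: alpha = 0.05. fail to reject H0.

tau_b = 0.2000 (C=9, D=6), p = 0.719444, fail to reject H0.


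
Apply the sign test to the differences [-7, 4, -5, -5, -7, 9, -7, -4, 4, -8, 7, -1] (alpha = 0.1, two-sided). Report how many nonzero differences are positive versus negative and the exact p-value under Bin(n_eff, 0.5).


Step 1: Discard zero differences. Original n = 12; n_eff = number of nonzero differences = 12.
Nonzero differences (with sign): -7, +4, -5, -5, -7, +9, -7, -4, +4, -8, +7, -1
Step 2: Count signs: positive = 4, negative = 8.
Step 3: Under H0: P(positive) = 0.5, so the number of positives S ~ Bin(12, 0.5).
Step 4: Two-sided exact p-value = sum of Bin(12,0.5) probabilities at or below the observed probability = 0.387695.
Step 5: alpha = 0.1. fail to reject H0.

n_eff = 12, pos = 4, neg = 8, p = 0.387695, fail to reject H0.


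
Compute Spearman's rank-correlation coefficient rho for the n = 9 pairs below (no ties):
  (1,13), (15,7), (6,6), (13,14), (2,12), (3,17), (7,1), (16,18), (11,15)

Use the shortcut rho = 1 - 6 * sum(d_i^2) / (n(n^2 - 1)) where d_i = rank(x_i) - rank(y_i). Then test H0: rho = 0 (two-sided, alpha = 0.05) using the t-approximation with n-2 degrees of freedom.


Step 1: Rank x and y separately (midranks; no ties here).
rank(x): 1->1, 15->8, 6->4, 13->7, 2->2, 3->3, 7->5, 16->9, 11->6
rank(y): 13->5, 7->3, 6->2, 14->6, 12->4, 17->8, 1->1, 18->9, 15->7
Step 2: d_i = R_x(i) - R_y(i); compute d_i^2.
  (1-5)^2=16, (8-3)^2=25, (4-2)^2=4, (7-6)^2=1, (2-4)^2=4, (3-8)^2=25, (5-1)^2=16, (9-9)^2=0, (6-7)^2=1
sum(d^2) = 92.
Step 3: rho = 1 - 6*92 / (9*(9^2 - 1)) = 1 - 552/720 = 0.233333.
Step 4: Under H0, t = rho * sqrt((n-2)/(1-rho^2)) = 0.6349 ~ t(7).
Step 5: Two-sided p-value from the t-distribution with 7 df = 0.545699.
Step 6: alpha = 0.05. fail to reject H0.

rho = 0.2333, p = 0.545699, fail to reject H0 at alpha = 0.05.


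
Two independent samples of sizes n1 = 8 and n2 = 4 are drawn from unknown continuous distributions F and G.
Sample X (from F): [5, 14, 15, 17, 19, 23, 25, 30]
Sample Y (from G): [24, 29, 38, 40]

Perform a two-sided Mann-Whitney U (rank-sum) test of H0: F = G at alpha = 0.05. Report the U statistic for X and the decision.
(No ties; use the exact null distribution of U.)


Step 1: Combine and sort all 12 observations; assign midranks.
sorted (value, group): (5,X), (14,X), (15,X), (17,X), (19,X), (23,X), (24,Y), (25,X), (29,Y), (30,X), (38,Y), (40,Y)
ranks: 5->1, 14->2, 15->3, 17->4, 19->5, 23->6, 24->7, 25->8, 29->9, 30->10, 38->11, 40->12
Step 2: Rank sum for X: R1 = 1 + 2 + 3 + 4 + 5 + 6 + 8 + 10 = 39.
Step 3: U_X = R1 - n1(n1+1)/2 = 39 - 8*9/2 = 39 - 36 = 3.
       U_Y = n1*n2 - U_X = 32 - 3 = 29.
Step 4: No ties, so the exact null distribution of U (based on enumerating the C(12,8) = 495 equally likely rank assignments) gives the two-sided p-value.
Step 5: p-value = 0.028283; compare to alpha = 0.05. reject H0.

U_X = 3, p = 0.028283, reject H0 at alpha = 0.05.


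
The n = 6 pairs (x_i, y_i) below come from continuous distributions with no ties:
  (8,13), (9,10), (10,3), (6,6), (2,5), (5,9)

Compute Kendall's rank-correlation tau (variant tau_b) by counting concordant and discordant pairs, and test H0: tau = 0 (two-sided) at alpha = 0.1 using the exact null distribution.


Step 1: Enumerate the 15 unordered pairs (i,j) with i<j and classify each by sign(x_j-x_i) * sign(y_j-y_i).
  (1,2):dx=+1,dy=-3->D; (1,3):dx=+2,dy=-10->D; (1,4):dx=-2,dy=-7->C; (1,5):dx=-6,dy=-8->C
  (1,6):dx=-3,dy=-4->C; (2,3):dx=+1,dy=-7->D; (2,4):dx=-3,dy=-4->C; (2,5):dx=-7,dy=-5->C
  (2,6):dx=-4,dy=-1->C; (3,4):dx=-4,dy=+3->D; (3,5):dx=-8,dy=+2->D; (3,6):dx=-5,dy=+6->D
  (4,5):dx=-4,dy=-1->C; (4,6):dx=-1,dy=+3->D; (5,6):dx=+3,dy=+4->C
Step 2: C = 8, D = 7, total pairs = 15.
Step 3: tau = (C - D)/(n(n-1)/2) = (8 - 7)/15 = 0.066667.
Step 4: Exact two-sided p-value (enumerate n! = 720 permutations of y under H0): p = 1.000000.
Step 5: alpha = 0.1. fail to reject H0.

tau_b = 0.0667 (C=8, D=7), p = 1.000000, fail to reject H0.


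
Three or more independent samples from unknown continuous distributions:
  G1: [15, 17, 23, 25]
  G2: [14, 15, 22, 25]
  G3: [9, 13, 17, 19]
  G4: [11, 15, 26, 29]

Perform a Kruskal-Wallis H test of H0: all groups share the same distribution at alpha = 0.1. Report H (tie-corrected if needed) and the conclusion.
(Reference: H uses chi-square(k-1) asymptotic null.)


Step 1: Combine all N = 16 observations and assign midranks.
sorted (value, group, rank): (9,G3,1), (11,G4,2), (13,G3,3), (14,G2,4), (15,G1,6), (15,G2,6), (15,G4,6), (17,G1,8.5), (17,G3,8.5), (19,G3,10), (22,G2,11), (23,G1,12), (25,G1,13.5), (25,G2,13.5), (26,G4,15), (29,G4,16)
Step 2: Sum ranks within each group.
R_1 = 40 (n_1 = 4)
R_2 = 34.5 (n_2 = 4)
R_3 = 22.5 (n_3 = 4)
R_4 = 39 (n_4 = 4)
Step 3: H = 12/(N(N+1)) * sum(R_i^2/n_i) - 3(N+1)
     = 12/(16*17) * (40^2/4 + 34.5^2/4 + 22.5^2/4 + 39^2/4) - 3*17
     = 0.044118 * 1204.38 - 51
     = 2.134191.
Step 4: Ties present; correction factor C = 1 - 36/(16^3 - 16) = 0.991176. Corrected H = 2.134191 / 0.991176 = 2.153190.
Step 5: Under H0, H ~ chi^2(3); p-value = 0.541227.
Step 6: alpha = 0.1. fail to reject H0.

H = 2.1532, df = 3, p = 0.541227, fail to reject H0.


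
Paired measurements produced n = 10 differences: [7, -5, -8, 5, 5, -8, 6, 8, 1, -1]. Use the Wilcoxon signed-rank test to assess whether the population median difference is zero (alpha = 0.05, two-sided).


Step 1: Drop any zero differences (none here) and take |d_i|.
|d| = [7, 5, 8, 5, 5, 8, 6, 8, 1, 1]
Step 2: Midrank |d_i| (ties get averaged ranks).
ranks: |7|->7, |5|->4, |8|->9, |5|->4, |5|->4, |8|->9, |6|->6, |8|->9, |1|->1.5, |1|->1.5
Step 3: Attach original signs; sum ranks with positive sign and with negative sign.
W+ = 7 + 4 + 4 + 6 + 9 + 1.5 = 31.5
W- = 4 + 9 + 9 + 1.5 = 23.5
(Check: W+ + W- = 55 should equal n(n+1)/2 = 55.)
Step 4: Test statistic W = min(W+, W-) = 23.5.
Step 5: Ties in |d|, so use the tie-corrected normal approximation.
        E[W] = n(n+1)/4 = 10*11/4 = 27.5.
        Tie groups: |d|=1 (t=2), |d|=5 (t=3), |d|=8 (t=3); sum(t^3 - t) = 54.
        Var[W] = n(n+1)(2n+1)/24 - sum(t^3-t)/48 = 2310/24 - 54/48 = 95.125.
        z = (W - E[W]) / sqrt(Var[W]) = (23.5 - 27.5) / 9.7532 = -0.4101.
        Two-sided p = 2*Phi(z) = 0.681717.
Step 6: alpha = 0.05. fail to reject H0.

W+ = 31.5, W- = 23.5, W = min = 23.5, p = 0.681717, fail to reject H0.


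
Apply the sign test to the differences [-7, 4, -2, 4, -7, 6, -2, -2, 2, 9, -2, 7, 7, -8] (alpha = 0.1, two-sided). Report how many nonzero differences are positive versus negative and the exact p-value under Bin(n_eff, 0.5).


Step 1: Discard zero differences. Original n = 14; n_eff = number of nonzero differences = 14.
Nonzero differences (with sign): -7, +4, -2, +4, -7, +6, -2, -2, +2, +9, -2, +7, +7, -8
Step 2: Count signs: positive = 7, negative = 7.
Step 3: Under H0: P(positive) = 0.5, so the number of positives S ~ Bin(14, 0.5).
Step 4: Two-sided exact p-value = sum of Bin(14,0.5) probabilities at or below the observed probability = 1.000000.
Step 5: alpha = 0.1. fail to reject H0.

n_eff = 14, pos = 7, neg = 7, p = 1.000000, fail to reject H0.


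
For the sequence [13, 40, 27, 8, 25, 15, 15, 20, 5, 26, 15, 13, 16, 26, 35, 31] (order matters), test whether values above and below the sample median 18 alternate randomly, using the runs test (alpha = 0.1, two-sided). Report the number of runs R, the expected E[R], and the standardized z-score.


Step 1: Compute median = 18; label A = above, B = below.
Labels in order: BAABABBABABBBAAA  (n_A = 8, n_B = 8)
Step 2: Count runs R = 10.
Step 3: Under H0 (random ordering), E[R] = 2*n_A*n_B/(n_A+n_B) + 1 = 2*8*8/16 + 1 = 9.0000.
        Var[R] = 2*n_A*n_B*(2*n_A*n_B - n_A - n_B) / ((n_A+n_B)^2 * (n_A+n_B-1)) = 14336/3840 = 3.7333.
        SD[R] = 1.9322.
Step 4: Continuity-corrected z = (R - 0.5 - E[R]) / SD[R] = (10 - 0.5 - 9.0000) / 1.9322 = 0.2588.
Step 5: Two-sided p-value via normal approximation = 2*(1 - Phi(|z|)) = 0.795809.
Step 6: alpha = 0.1. fail to reject H0.

R = 10, z = 0.2588, p = 0.795809, fail to reject H0.


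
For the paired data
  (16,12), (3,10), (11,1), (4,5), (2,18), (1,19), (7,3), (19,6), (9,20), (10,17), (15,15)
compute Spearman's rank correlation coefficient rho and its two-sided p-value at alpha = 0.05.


Step 1: Rank x and y separately (midranks; no ties here).
rank(x): 16->10, 3->3, 11->8, 4->4, 2->2, 1->1, 7->5, 19->11, 9->6, 10->7, 15->9
rank(y): 12->6, 10->5, 1->1, 5->3, 18->9, 19->10, 3->2, 6->4, 20->11, 17->8, 15->7
Step 2: d_i = R_x(i) - R_y(i); compute d_i^2.
  (10-6)^2=16, (3-5)^2=4, (8-1)^2=49, (4-3)^2=1, (2-9)^2=49, (1-10)^2=81, (5-2)^2=9, (11-4)^2=49, (6-11)^2=25, (7-8)^2=1, (9-7)^2=4
sum(d^2) = 288.
Step 3: rho = 1 - 6*288 / (11*(11^2 - 1)) = 1 - 1728/1320 = -0.309091.
Step 4: Under H0, t = rho * sqrt((n-2)/(1-rho^2)) = -0.9750 ~ t(9).
Step 5: Two-sided p-value from the t-distribution with 9 df = 0.355028.
Step 6: alpha = 0.05. fail to reject H0.

rho = -0.3091, p = 0.355028, fail to reject H0 at alpha = 0.05.


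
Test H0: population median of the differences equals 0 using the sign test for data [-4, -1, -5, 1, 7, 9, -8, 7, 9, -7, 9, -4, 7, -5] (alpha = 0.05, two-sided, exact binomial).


Step 1: Discard zero differences. Original n = 14; n_eff = number of nonzero differences = 14.
Nonzero differences (with sign): -4, -1, -5, +1, +7, +9, -8, +7, +9, -7, +9, -4, +7, -5
Step 2: Count signs: positive = 7, negative = 7.
Step 3: Under H0: P(positive) = 0.5, so the number of positives S ~ Bin(14, 0.5).
Step 4: Two-sided exact p-value = sum of Bin(14,0.5) probabilities at or below the observed probability = 1.000000.
Step 5: alpha = 0.05. fail to reject H0.

n_eff = 14, pos = 7, neg = 7, p = 1.000000, fail to reject H0.


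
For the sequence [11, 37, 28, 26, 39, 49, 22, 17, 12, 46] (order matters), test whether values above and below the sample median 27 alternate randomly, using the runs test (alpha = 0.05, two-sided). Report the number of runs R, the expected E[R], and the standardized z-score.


Step 1: Compute median = 27; label A = above, B = below.
Labels in order: BAABAABBBA  (n_A = 5, n_B = 5)
Step 2: Count runs R = 6.
Step 3: Under H0 (random ordering), E[R] = 2*n_A*n_B/(n_A+n_B) + 1 = 2*5*5/10 + 1 = 6.0000.
        Var[R] = 2*n_A*n_B*(2*n_A*n_B - n_A - n_B) / ((n_A+n_B)^2 * (n_A+n_B-1)) = 2000/900 = 2.2222.
        SD[R] = 1.4907.
Step 4: R = E[R], so z = 0 with no continuity correction.
Step 5: Two-sided p-value via normal approximation = 2*(1 - Phi(|z|)) = 1.000000.
Step 6: alpha = 0.05. fail to reject H0.

R = 6, z = 0.0000, p = 1.000000, fail to reject H0.


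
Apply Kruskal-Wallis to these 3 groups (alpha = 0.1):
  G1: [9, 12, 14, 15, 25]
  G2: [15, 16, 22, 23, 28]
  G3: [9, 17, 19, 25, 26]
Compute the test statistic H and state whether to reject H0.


Step 1: Combine all N = 15 observations and assign midranks.
sorted (value, group, rank): (9,G1,1.5), (9,G3,1.5), (12,G1,3), (14,G1,4), (15,G1,5.5), (15,G2,5.5), (16,G2,7), (17,G3,8), (19,G3,9), (22,G2,10), (23,G2,11), (25,G1,12.5), (25,G3,12.5), (26,G3,14), (28,G2,15)
Step 2: Sum ranks within each group.
R_1 = 26.5 (n_1 = 5)
R_2 = 48.5 (n_2 = 5)
R_3 = 45 (n_3 = 5)
Step 3: H = 12/(N(N+1)) * sum(R_i^2/n_i) - 3(N+1)
     = 12/(15*16) * (26.5^2/5 + 48.5^2/5 + 45^2/5) - 3*16
     = 0.050000 * 1015.9 - 48
     = 2.795000.
Step 4: Ties present; correction factor C = 1 - 18/(15^3 - 15) = 0.994643. Corrected H = 2.795000 / 0.994643 = 2.810054.
Step 5: Under H0, H ~ chi^2(2); p-value = 0.245360.
Step 6: alpha = 0.1. fail to reject H0.

H = 2.8101, df = 2, p = 0.245360, fail to reject H0.


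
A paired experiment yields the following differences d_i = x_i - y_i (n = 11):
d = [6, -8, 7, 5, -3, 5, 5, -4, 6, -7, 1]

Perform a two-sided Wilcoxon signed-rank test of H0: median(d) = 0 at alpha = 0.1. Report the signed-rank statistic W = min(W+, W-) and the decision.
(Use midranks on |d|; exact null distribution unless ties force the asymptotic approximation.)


Step 1: Drop any zero differences (none here) and take |d_i|.
|d| = [6, 8, 7, 5, 3, 5, 5, 4, 6, 7, 1]
Step 2: Midrank |d_i| (ties get averaged ranks).
ranks: |6|->7.5, |8|->11, |7|->9.5, |5|->5, |3|->2, |5|->5, |5|->5, |4|->3, |6|->7.5, |7|->9.5, |1|->1
Step 3: Attach original signs; sum ranks with positive sign and with negative sign.
W+ = 7.5 + 9.5 + 5 + 5 + 5 + 7.5 + 1 = 40.5
W- = 11 + 2 + 3 + 9.5 = 25.5
(Check: W+ + W- = 66 should equal n(n+1)/2 = 66.)
Step 4: Test statistic W = min(W+, W-) = 25.5.
Step 5: Ties in |d|, so use the tie-corrected normal approximation.
        E[W] = n(n+1)/4 = 11*12/4 = 33.
        Tie groups: |d|=5 (t=3), |d|=6 (t=2), |d|=7 (t=2); sum(t^3 - t) = 36.
        Var[W] = n(n+1)(2n+1)/24 - sum(t^3-t)/48 = 3036/24 - 36/48 = 125.75.
        z = (W - E[W]) / sqrt(Var[W]) = (25.5 - 33) / 11.2138 = -0.6688.
        Two-sided p = 2*Phi(z) = 0.503612.
Step 6: alpha = 0.1. fail to reject H0.

W+ = 40.5, W- = 25.5, W = min = 25.5, p = 0.503612, fail to reject H0.


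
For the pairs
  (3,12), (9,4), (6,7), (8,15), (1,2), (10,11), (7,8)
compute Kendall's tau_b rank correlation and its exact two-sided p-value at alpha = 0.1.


Step 1: Enumerate the 21 unordered pairs (i,j) with i<j and classify each by sign(x_j-x_i) * sign(y_j-y_i).
  (1,2):dx=+6,dy=-8->D; (1,3):dx=+3,dy=-5->D; (1,4):dx=+5,dy=+3->C; (1,5):dx=-2,dy=-10->C
  (1,6):dx=+7,dy=-1->D; (1,7):dx=+4,dy=-4->D; (2,3):dx=-3,dy=+3->D; (2,4):dx=-1,dy=+11->D
  (2,5):dx=-8,dy=-2->C; (2,6):dx=+1,dy=+7->C; (2,7):dx=-2,dy=+4->D; (3,4):dx=+2,dy=+8->C
  (3,5):dx=-5,dy=-5->C; (3,6):dx=+4,dy=+4->C; (3,7):dx=+1,dy=+1->C; (4,5):dx=-7,dy=-13->C
  (4,6):dx=+2,dy=-4->D; (4,7):dx=-1,dy=-7->C; (5,6):dx=+9,dy=+9->C; (5,7):dx=+6,dy=+6->C
  (6,7):dx=-3,dy=-3->C
Step 2: C = 13, D = 8, total pairs = 21.
Step 3: tau = (C - D)/(n(n-1)/2) = (13 - 8)/21 = 0.238095.
Step 4: Exact two-sided p-value (enumerate n! = 5040 permutations of y under H0): p = 0.561905.
Step 5: alpha = 0.1. fail to reject H0.

tau_b = 0.2381 (C=13, D=8), p = 0.561905, fail to reject H0.


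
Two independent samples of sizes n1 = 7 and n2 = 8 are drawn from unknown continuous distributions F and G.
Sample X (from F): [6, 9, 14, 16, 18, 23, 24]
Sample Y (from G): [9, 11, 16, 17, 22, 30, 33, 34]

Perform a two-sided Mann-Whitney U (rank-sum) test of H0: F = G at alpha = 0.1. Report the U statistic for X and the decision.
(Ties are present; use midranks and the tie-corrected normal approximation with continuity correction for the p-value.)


Step 1: Combine and sort all 15 observations; assign midranks.
sorted (value, group): (6,X), (9,X), (9,Y), (11,Y), (14,X), (16,X), (16,Y), (17,Y), (18,X), (22,Y), (23,X), (24,X), (30,Y), (33,Y), (34,Y)
ranks: 6->1, 9->2.5, 9->2.5, 11->4, 14->5, 16->6.5, 16->6.5, 17->8, 18->9, 22->10, 23->11, 24->12, 30->13, 33->14, 34->15
Step 2: Rank sum for X: R1 = 1 + 2.5 + 5 + 6.5 + 9 + 11 + 12 = 47.
Step 3: U_X = R1 - n1(n1+1)/2 = 47 - 7*8/2 = 47 - 28 = 19.
       U_Y = n1*n2 - U_X = 56 - 19 = 37.
Step 4: Ties are present, so use the tie-corrected normal approximation (with continuity correction) for the p-value.
Step 5: p-value = 0.324405; compare to alpha = 0.1. fail to reject H0.

U_X = 19, p = 0.324405, fail to reject H0 at alpha = 0.1.


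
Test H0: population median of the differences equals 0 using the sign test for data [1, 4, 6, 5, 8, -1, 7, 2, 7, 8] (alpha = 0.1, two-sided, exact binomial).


Step 1: Discard zero differences. Original n = 10; n_eff = number of nonzero differences = 10.
Nonzero differences (with sign): +1, +4, +6, +5, +8, -1, +7, +2, +7, +8
Step 2: Count signs: positive = 9, negative = 1.
Step 3: Under H0: P(positive) = 0.5, so the number of positives S ~ Bin(10, 0.5).
Step 4: Two-sided exact p-value = sum of Bin(10,0.5) probabilities at or below the observed probability = 0.021484.
Step 5: alpha = 0.1. reject H0.

n_eff = 10, pos = 9, neg = 1, p = 0.021484, reject H0.


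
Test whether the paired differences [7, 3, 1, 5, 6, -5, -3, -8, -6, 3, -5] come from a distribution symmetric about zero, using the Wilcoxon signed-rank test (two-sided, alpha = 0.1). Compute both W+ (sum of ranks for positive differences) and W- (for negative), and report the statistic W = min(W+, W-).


Step 1: Drop any zero differences (none here) and take |d_i|.
|d| = [7, 3, 1, 5, 6, 5, 3, 8, 6, 3, 5]
Step 2: Midrank |d_i| (ties get averaged ranks).
ranks: |7|->10, |3|->3, |1|->1, |5|->6, |6|->8.5, |5|->6, |3|->3, |8|->11, |6|->8.5, |3|->3, |5|->6
Step 3: Attach original signs; sum ranks with positive sign and with negative sign.
W+ = 10 + 3 + 1 + 6 + 8.5 + 3 = 31.5
W- = 6 + 3 + 11 + 8.5 + 6 = 34.5
(Check: W+ + W- = 66 should equal n(n+1)/2 = 66.)
Step 4: Test statistic W = min(W+, W-) = 31.5.
Step 5: Ties in |d|, so use the tie-corrected normal approximation.
        E[W] = n(n+1)/4 = 11*12/4 = 33.
        Tie groups: |d|=3 (t=3), |d|=5 (t=3), |d|=6 (t=2); sum(t^3 - t) = 54.
        Var[W] = n(n+1)(2n+1)/24 - sum(t^3-t)/48 = 3036/24 - 54/48 = 125.375.
        z = (W - E[W]) / sqrt(Var[W]) = (31.5 - 33) / 11.1971 = -0.1340.
        Two-sided p = 2*Phi(z) = 0.893432.
Step 6: alpha = 0.1. fail to reject H0.

W+ = 31.5, W- = 34.5, W = min = 31.5, p = 0.893432, fail to reject H0.


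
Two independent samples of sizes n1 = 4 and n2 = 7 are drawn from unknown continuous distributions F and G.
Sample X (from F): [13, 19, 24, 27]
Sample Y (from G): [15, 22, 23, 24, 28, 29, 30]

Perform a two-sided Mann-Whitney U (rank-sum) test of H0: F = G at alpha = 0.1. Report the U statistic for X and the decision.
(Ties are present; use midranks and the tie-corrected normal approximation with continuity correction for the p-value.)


Step 1: Combine and sort all 11 observations; assign midranks.
sorted (value, group): (13,X), (15,Y), (19,X), (22,Y), (23,Y), (24,X), (24,Y), (27,X), (28,Y), (29,Y), (30,Y)
ranks: 13->1, 15->2, 19->3, 22->4, 23->5, 24->6.5, 24->6.5, 27->8, 28->9, 29->10, 30->11
Step 2: Rank sum for X: R1 = 1 + 3 + 6.5 + 8 = 18.5.
Step 3: U_X = R1 - n1(n1+1)/2 = 18.5 - 4*5/2 = 18.5 - 10 = 8.5.
       U_Y = n1*n2 - U_X = 28 - 8.5 = 19.5.
Step 4: Ties are present, so use the tie-corrected normal approximation (with continuity correction) for the p-value.
Step 5: p-value = 0.343605; compare to alpha = 0.1. fail to reject H0.

U_X = 8.5, p = 0.343605, fail to reject H0 at alpha = 0.1.


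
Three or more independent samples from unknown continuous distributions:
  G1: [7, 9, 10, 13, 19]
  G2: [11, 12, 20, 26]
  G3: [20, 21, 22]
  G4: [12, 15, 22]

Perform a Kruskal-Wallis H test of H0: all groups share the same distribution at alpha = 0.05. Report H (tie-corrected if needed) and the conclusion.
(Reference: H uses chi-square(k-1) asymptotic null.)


Step 1: Combine all N = 15 observations and assign midranks.
sorted (value, group, rank): (7,G1,1), (9,G1,2), (10,G1,3), (11,G2,4), (12,G2,5.5), (12,G4,5.5), (13,G1,7), (15,G4,8), (19,G1,9), (20,G2,10.5), (20,G3,10.5), (21,G3,12), (22,G3,13.5), (22,G4,13.5), (26,G2,15)
Step 2: Sum ranks within each group.
R_1 = 22 (n_1 = 5)
R_2 = 35 (n_2 = 4)
R_3 = 36 (n_3 = 3)
R_4 = 27 (n_4 = 3)
Step 3: H = 12/(N(N+1)) * sum(R_i^2/n_i) - 3(N+1)
     = 12/(15*16) * (22^2/5 + 35^2/4 + 36^2/3 + 27^2/3) - 3*16
     = 0.050000 * 1078.05 - 48
     = 5.902500.
Step 4: Ties present; correction factor C = 1 - 18/(15^3 - 15) = 0.994643. Corrected H = 5.902500 / 0.994643 = 5.934291.
Step 5: Under H0, H ~ chi^2(3); p-value = 0.114851.
Step 6: alpha = 0.05. fail to reject H0.

H = 5.9343, df = 3, p = 0.114851, fail to reject H0.


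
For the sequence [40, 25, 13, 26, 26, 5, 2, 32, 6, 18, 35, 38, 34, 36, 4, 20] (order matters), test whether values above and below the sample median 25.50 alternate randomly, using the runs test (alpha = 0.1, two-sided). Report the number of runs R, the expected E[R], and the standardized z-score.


Step 1: Compute median = 25.50; label A = above, B = below.
Labels in order: ABBAABBABBAAAABB  (n_A = 8, n_B = 8)
Step 2: Count runs R = 8.
Step 3: Under H0 (random ordering), E[R] = 2*n_A*n_B/(n_A+n_B) + 1 = 2*8*8/16 + 1 = 9.0000.
        Var[R] = 2*n_A*n_B*(2*n_A*n_B - n_A - n_B) / ((n_A+n_B)^2 * (n_A+n_B-1)) = 14336/3840 = 3.7333.
        SD[R] = 1.9322.
Step 4: Continuity-corrected z = (R + 0.5 - E[R]) / SD[R] = (8 + 0.5 - 9.0000) / 1.9322 = -0.2588.
Step 5: Two-sided p-value via normal approximation = 2*(1 - Phi(|z|)) = 0.795809.
Step 6: alpha = 0.1. fail to reject H0.

R = 8, z = -0.2588, p = 0.795809, fail to reject H0.


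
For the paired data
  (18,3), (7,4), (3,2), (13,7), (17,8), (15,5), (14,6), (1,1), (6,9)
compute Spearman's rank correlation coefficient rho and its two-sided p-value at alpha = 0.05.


Step 1: Rank x and y separately (midranks; no ties here).
rank(x): 18->9, 7->4, 3->2, 13->5, 17->8, 15->7, 14->6, 1->1, 6->3
rank(y): 3->3, 4->4, 2->2, 7->7, 8->8, 5->5, 6->6, 1->1, 9->9
Step 2: d_i = R_x(i) - R_y(i); compute d_i^2.
  (9-3)^2=36, (4-4)^2=0, (2-2)^2=0, (5-7)^2=4, (8-8)^2=0, (7-5)^2=4, (6-6)^2=0, (1-1)^2=0, (3-9)^2=36
sum(d^2) = 80.
Step 3: rho = 1 - 6*80 / (9*(9^2 - 1)) = 1 - 480/720 = 0.333333.
Step 4: Under H0, t = rho * sqrt((n-2)/(1-rho^2)) = 0.9354 ~ t(7).
Step 5: Two-sided p-value from the t-distribution with 7 df = 0.380713.
Step 6: alpha = 0.05. fail to reject H0.

rho = 0.3333, p = 0.380713, fail to reject H0 at alpha = 0.05.


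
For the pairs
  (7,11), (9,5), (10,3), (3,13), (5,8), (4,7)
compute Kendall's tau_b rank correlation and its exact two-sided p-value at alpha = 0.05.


Step 1: Enumerate the 15 unordered pairs (i,j) with i<j and classify each by sign(x_j-x_i) * sign(y_j-y_i).
  (1,2):dx=+2,dy=-6->D; (1,3):dx=+3,dy=-8->D; (1,4):dx=-4,dy=+2->D; (1,5):dx=-2,dy=-3->C
  (1,6):dx=-3,dy=-4->C; (2,3):dx=+1,dy=-2->D; (2,4):dx=-6,dy=+8->D; (2,5):dx=-4,dy=+3->D
  (2,6):dx=-5,dy=+2->D; (3,4):dx=-7,dy=+10->D; (3,5):dx=-5,dy=+5->D; (3,6):dx=-6,dy=+4->D
  (4,5):dx=+2,dy=-5->D; (4,6):dx=+1,dy=-6->D; (5,6):dx=-1,dy=-1->C
Step 2: C = 3, D = 12, total pairs = 15.
Step 3: tau = (C - D)/(n(n-1)/2) = (3 - 12)/15 = -0.600000.
Step 4: Exact two-sided p-value (enumerate n! = 720 permutations of y under H0): p = 0.136111.
Step 5: alpha = 0.05. fail to reject H0.

tau_b = -0.6000 (C=3, D=12), p = 0.136111, fail to reject H0.


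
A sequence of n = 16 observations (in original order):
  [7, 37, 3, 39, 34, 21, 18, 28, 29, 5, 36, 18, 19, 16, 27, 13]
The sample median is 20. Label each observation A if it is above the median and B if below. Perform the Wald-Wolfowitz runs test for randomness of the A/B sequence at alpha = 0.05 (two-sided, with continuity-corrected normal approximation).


Step 1: Compute median = 20; label A = above, B = below.
Labels in order: BABAAABAABABBBAB  (n_A = 8, n_B = 8)
Step 2: Count runs R = 11.
Step 3: Under H0 (random ordering), E[R] = 2*n_A*n_B/(n_A+n_B) + 1 = 2*8*8/16 + 1 = 9.0000.
        Var[R] = 2*n_A*n_B*(2*n_A*n_B - n_A - n_B) / ((n_A+n_B)^2 * (n_A+n_B-1)) = 14336/3840 = 3.7333.
        SD[R] = 1.9322.
Step 4: Continuity-corrected z = (R - 0.5 - E[R]) / SD[R] = (11 - 0.5 - 9.0000) / 1.9322 = 0.7763.
Step 5: Two-sided p-value via normal approximation = 2*(1 - Phi(|z|)) = 0.437558.
Step 6: alpha = 0.05. fail to reject H0.

R = 11, z = 0.7763, p = 0.437558, fail to reject H0.


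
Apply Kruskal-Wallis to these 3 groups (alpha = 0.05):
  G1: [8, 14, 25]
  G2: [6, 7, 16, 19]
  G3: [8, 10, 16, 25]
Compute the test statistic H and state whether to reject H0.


Step 1: Combine all N = 11 observations and assign midranks.
sorted (value, group, rank): (6,G2,1), (7,G2,2), (8,G1,3.5), (8,G3,3.5), (10,G3,5), (14,G1,6), (16,G2,7.5), (16,G3,7.5), (19,G2,9), (25,G1,10.5), (25,G3,10.5)
Step 2: Sum ranks within each group.
R_1 = 20 (n_1 = 3)
R_2 = 19.5 (n_2 = 4)
R_3 = 26.5 (n_3 = 4)
Step 3: H = 12/(N(N+1)) * sum(R_i^2/n_i) - 3(N+1)
     = 12/(11*12) * (20^2/3 + 19.5^2/4 + 26.5^2/4) - 3*12
     = 0.090909 * 403.958 - 36
     = 0.723485.
Step 4: Ties present; correction factor C = 1 - 18/(11^3 - 11) = 0.986364. Corrected H = 0.723485 / 0.986364 = 0.733487.
Step 5: Under H0, H ~ chi^2(2); p-value = 0.692987.
Step 6: alpha = 0.05. fail to reject H0.

H = 0.7335, df = 2, p = 0.692987, fail to reject H0.


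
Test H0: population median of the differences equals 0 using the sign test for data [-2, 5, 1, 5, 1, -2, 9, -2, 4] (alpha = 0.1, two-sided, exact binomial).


Step 1: Discard zero differences. Original n = 9; n_eff = number of nonzero differences = 9.
Nonzero differences (with sign): -2, +5, +1, +5, +1, -2, +9, -2, +4
Step 2: Count signs: positive = 6, negative = 3.
Step 3: Under H0: P(positive) = 0.5, so the number of positives S ~ Bin(9, 0.5).
Step 4: Two-sided exact p-value = sum of Bin(9,0.5) probabilities at or below the observed probability = 0.507812.
Step 5: alpha = 0.1. fail to reject H0.

n_eff = 9, pos = 6, neg = 3, p = 0.507812, fail to reject H0.


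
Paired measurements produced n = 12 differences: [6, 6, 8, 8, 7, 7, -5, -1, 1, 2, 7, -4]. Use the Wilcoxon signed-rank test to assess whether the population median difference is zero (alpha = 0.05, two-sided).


Step 1: Drop any zero differences (none here) and take |d_i|.
|d| = [6, 6, 8, 8, 7, 7, 5, 1, 1, 2, 7, 4]
Step 2: Midrank |d_i| (ties get averaged ranks).
ranks: |6|->6.5, |6|->6.5, |8|->11.5, |8|->11.5, |7|->9, |7|->9, |5|->5, |1|->1.5, |1|->1.5, |2|->3, |7|->9, |4|->4
Step 3: Attach original signs; sum ranks with positive sign and with negative sign.
W+ = 6.5 + 6.5 + 11.5 + 11.5 + 9 + 9 + 1.5 + 3 + 9 = 67.5
W- = 5 + 1.5 + 4 = 10.5
(Check: W+ + W- = 78 should equal n(n+1)/2 = 78.)
Step 4: Test statistic W = min(W+, W-) = 10.5.
Step 5: Ties in |d|, so use the tie-corrected normal approximation.
        E[W] = n(n+1)/4 = 12*13/4 = 39.
        Tie groups: |d|=1 (t=2), |d|=6 (t=2), |d|=7 (t=3), |d|=8 (t=2); sum(t^3 - t) = 42.
        Var[W] = n(n+1)(2n+1)/24 - sum(t^3-t)/48 = 3900/24 - 42/48 = 161.625.
        z = (W - E[W]) / sqrt(Var[W]) = (10.5 - 39) / 12.7132 = -2.2418.
        Two-sided p = 2*Phi(z) = 0.024976.
Step 6: alpha = 0.05. reject H0.

W+ = 67.5, W- = 10.5, W = min = 10.5, p = 0.024976, reject H0.


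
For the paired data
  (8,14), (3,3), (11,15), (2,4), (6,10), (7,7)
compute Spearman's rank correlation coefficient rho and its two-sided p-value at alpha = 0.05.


Step 1: Rank x and y separately (midranks; no ties here).
rank(x): 8->5, 3->2, 11->6, 2->1, 6->3, 7->4
rank(y): 14->5, 3->1, 15->6, 4->2, 10->4, 7->3
Step 2: d_i = R_x(i) - R_y(i); compute d_i^2.
  (5-5)^2=0, (2-1)^2=1, (6-6)^2=0, (1-2)^2=1, (3-4)^2=1, (4-3)^2=1
sum(d^2) = 4.
Step 3: rho = 1 - 6*4 / (6*(6^2 - 1)) = 1 - 24/210 = 0.885714.
Step 4: Under H0, t = rho * sqrt((n-2)/(1-rho^2)) = 3.8158 ~ t(4).
Step 5: Two-sided p-value from the t-distribution with 4 df = 0.018845.
Step 6: alpha = 0.05. reject H0.

rho = 0.8857, p = 0.018845, reject H0 at alpha = 0.05.
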